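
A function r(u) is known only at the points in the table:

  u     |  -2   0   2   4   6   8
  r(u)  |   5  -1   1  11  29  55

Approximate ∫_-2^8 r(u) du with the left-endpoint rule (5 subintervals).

Δu = 2.
Sum = 2·[5 + (-1) + 1 + 11 + 29] = 90.

90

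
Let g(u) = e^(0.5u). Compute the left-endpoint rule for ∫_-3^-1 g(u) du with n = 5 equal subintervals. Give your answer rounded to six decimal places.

Δu = (-1 − (-3))/5 = 0.4.
Left endpoints: -3, -2.6, -2.2, -1.8, -1.4.
g(-3) ≈ 0.223130, g(-2.6) ≈ 0.272532, g(-2.2) ≈ 0.332871, g(-1.8) ≈ 0.406570, g(-1.4) ≈ 0.496585.
Sum = Δu · [g(-3) + g(-2.6) + g(-2.2) + g(-1.8) + g(-1.4)].
Sum ≈ 0.692675.

0.692675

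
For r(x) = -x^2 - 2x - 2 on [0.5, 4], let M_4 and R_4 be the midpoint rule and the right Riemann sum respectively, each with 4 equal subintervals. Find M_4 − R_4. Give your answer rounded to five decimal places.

10.62305

M_4 ≈ -43.8183594.
R_4 = -54.44140625.
M_4 − R_4 ≈ 10.62305.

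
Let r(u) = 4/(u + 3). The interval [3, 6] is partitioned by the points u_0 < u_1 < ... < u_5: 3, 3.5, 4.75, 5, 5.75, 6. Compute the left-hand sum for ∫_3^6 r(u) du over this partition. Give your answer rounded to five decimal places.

1.72088

Subinterval widths: 0.5, 1.25, 0.25, 0.75, 0.25.
Left endpoints: 3, 3.5, 4.75, 5, 5.75.
r(3) = 2/3, r(3.5) = 8/13, r(4.75) = 16/31, r(5) = 0.5, r(5.75) = 16/35.
Sum = Σ Δu_i · r(u_i).
Sum ≈ 1.72088.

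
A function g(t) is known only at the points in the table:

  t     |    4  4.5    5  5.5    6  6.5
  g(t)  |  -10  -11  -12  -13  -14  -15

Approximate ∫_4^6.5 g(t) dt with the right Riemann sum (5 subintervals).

-32.5

Δt = 0.5.
Sum = 0.5·[(-11) + (-12) + (-13) + (-14) + (-15)] = -32.5.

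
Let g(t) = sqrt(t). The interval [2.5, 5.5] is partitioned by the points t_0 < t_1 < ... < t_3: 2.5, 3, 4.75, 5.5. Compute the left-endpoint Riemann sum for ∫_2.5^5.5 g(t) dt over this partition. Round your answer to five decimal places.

Subinterval widths: 0.5, 1.75, 0.75.
Left endpoints: 2.5, 3, 4.75.
g(2.5) ≈ 1.58114, g(3) ≈ 1.73205, g(4.75) ≈ 2.17945.
Sum = Σ Δt_i · g(t_i).
Sum ≈ 5.45625.

5.45625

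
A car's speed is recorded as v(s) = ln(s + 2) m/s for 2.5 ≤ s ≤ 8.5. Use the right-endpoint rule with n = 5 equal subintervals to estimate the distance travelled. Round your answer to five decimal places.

Δs = (8.5 − 2.5)/5 = 1.2.
Right endpoints: 3.7, 4.9, 6.1, 7.3, 8.5.
v(3.7) ≈ 1.74047, v(4.9) ≈ 1.93152, v(6.1) ≈ 2.09186, v(7.3) ≈ 2.23001, v(8.5) ≈ 2.35138.
Sum = Δs · [v(3.7) + v(4.9) + v(6.1) + v(7.3) + v(8.5)].
Sum ≈ 12.41429.

12.41429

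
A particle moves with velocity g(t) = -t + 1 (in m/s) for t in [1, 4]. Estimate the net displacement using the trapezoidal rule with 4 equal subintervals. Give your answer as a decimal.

-4.5

Δt = (4 − 1)/4 = 0.75.
g(1) = 0, g(1.75) = -0.75, g(2.5) = -1.5, g(3.25) = -2.25, g(4) = -3.
T_4 = (Δt/2)·[g(t_0) + 2g(t_1) + 2g(t_2) + 2g(t_3) + g(t_4)].
Sum = -4.5.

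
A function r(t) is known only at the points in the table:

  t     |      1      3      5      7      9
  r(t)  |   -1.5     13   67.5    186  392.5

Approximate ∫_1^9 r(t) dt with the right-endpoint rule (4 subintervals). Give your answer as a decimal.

1318

Δt = 2.
Sum = 2·[13 + 67.5 + 186 + 392.5] = 1318.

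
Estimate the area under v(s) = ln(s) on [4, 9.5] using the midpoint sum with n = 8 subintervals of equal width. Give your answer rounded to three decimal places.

Δs = (9.5 − 4)/8 = 0.6875.
Midpoints: 4.34375, 5.03125, 5.71875, 6.40625, 7.09375, 7.78125, 8.46875, 9.15625.
v(4.34375) ≈ 1.469, v(5.03125) ≈ 1.616, v(5.71875) ≈ 1.744, v(6.40625) ≈ 1.857, v(7.09375) ≈ 1.959, v(7.78125) ≈ 2.052, v(8.46875) ≈ 2.136, v(9.15625) ≈ 2.214.
Sum = Δs · [v(4.34375) + v(5.03125) + v(5.71875) + ...].
Sum ≈ 10.345.

10.345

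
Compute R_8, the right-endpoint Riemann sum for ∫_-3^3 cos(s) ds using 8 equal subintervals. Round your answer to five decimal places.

Δs = (3 − (-3))/8 = 0.75.
Right endpoints: -2.25, -1.5, -0.75, 0, 0.75, 1.5, 2.25, 3.
f(-2.25) ≈ -0.62817, f(-1.5) ≈ 0.07074, f(-0.75) ≈ 0.73169, f(0) ≈ 1.00000, f(0.75) ≈ 0.73169, f(1.5) ≈ 0.07074, f(2.25) ≈ -0.62817, f(3) ≈ -0.98999.
Sum = Δs · [f(-2.25) + f(-1.5) + f(-0.75) + ...].
Sum ≈ 0.26888.

0.26888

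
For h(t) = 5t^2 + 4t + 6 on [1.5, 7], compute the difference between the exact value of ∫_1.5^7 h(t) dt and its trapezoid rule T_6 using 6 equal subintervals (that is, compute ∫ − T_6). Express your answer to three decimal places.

-3.851

Exact integral: ∫_1.5^7 h(t) dt ≈ 692.54167.
T_6 ≈ 696.39294.
Error ≈ 692.54167 − 696.39294 ≈ -3.851.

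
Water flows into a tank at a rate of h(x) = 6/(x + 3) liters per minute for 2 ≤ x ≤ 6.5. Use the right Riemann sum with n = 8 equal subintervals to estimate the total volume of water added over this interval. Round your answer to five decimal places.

3.69582

Δx = (6.5 − 2)/8 = 0.5625.
Right endpoints: 2.5625, 3.125, 3.6875, 4.25, 4.8125, 5.375, 5.9375, 6.5.
h(2.5625) = 96/89, h(3.125) = 48/49, h(3.6875) = 96/107, h(4.25) = 24/29, h(4.8125) = 0.768, h(5.375) = 48/67, h(5.9375) = 96/143, h(6.5) = 12/19.
Sum = Δx · [h(2.5625) + h(3.125) + h(3.6875) + ...].
Sum ≈ 3.69582.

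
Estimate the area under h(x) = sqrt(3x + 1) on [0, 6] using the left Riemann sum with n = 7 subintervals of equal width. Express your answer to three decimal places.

Δx = (6 − 0)/7 = 6/7.
Left endpoints: 0, 6/7, 12/7, 18/7, 24/7, 30/7, 36/7.
h(0) ≈ 1.000, h(6/7) ≈ 1.890, h(12/7) ≈ 2.478, h(18/7) ≈ 2.952, h(24/7) ≈ 3.359, h(30/7) ≈ 3.723, h(36/7) ≈ 4.053.
Sum = Δx · [h(0) + h(6/7) + h(12/7) + ...].
Sum ≈ 16.676.

16.676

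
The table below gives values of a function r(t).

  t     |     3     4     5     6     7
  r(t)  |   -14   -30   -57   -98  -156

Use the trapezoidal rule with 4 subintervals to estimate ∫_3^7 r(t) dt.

Δt = 1.
T_4 = (1/2)·[(-14) + 2·(-30) + 2·(-57) + 2·(-98) + (-156)] = -270.

-270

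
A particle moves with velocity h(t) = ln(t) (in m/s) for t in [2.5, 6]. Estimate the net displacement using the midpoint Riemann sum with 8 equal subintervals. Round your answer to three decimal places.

Δt = (6 − 2.5)/8 = 0.4375.
Midpoints: 2.71875, 3.15625, 3.59375, 4.03125, 4.46875, 4.90625, 5.34375, 5.78125.
h(2.71875) ≈ 1.000, h(3.15625) ≈ 1.149, h(3.59375) ≈ 1.279, h(4.03125) ≈ 1.394, h(4.46875) ≈ 1.497, h(4.90625) ≈ 1.591, h(5.34375) ≈ 1.676, h(5.78125) ≈ 1.755.
Sum = Δt · [h(2.71875) + h(3.15625) + h(3.59375) + ...].
Sum ≈ 4.962.

4.962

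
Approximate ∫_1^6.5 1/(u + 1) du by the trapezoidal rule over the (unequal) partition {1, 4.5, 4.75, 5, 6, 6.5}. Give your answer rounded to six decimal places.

Subinterval widths: 3.5, 0.25, 0.25, 1, 0.5.
f(1) = 0.5, f(4.5) = 2/11, f(4.75) = 4/23, f(5) = 1/6, f(6) = 1/7, f(6.5) = 2/15.
On each subinterval the trapezoid contributes (Δu_i/2)·[f(u_{i-1}) + f(u_i)].
Sum ≈ 1.504030.

1.504030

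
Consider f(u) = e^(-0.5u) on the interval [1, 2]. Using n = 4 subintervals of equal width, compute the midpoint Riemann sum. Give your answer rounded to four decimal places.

Δu = (2 − 1)/4 = 0.25.
Midpoints: 1.125, 1.375, 1.625, 1.875.
f(1.125) ≈ 0.5698, f(1.375) ≈ 0.5028, f(1.625) ≈ 0.4437, f(1.875) ≈ 0.3916.
Sum = Δu · [f(1.125) + f(1.375) + f(1.625) + f(1.875)].
Sum ≈ 0.4770.

0.4770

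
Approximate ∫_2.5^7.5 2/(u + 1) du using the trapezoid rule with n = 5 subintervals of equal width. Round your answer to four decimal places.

1.7858

Δu = (7.5 − 2.5)/5 = 1.
f(2.5) = 4/7, f(3.5) = 4/9, f(4.5) = 4/11, f(5.5) = 4/13, f(6.5) = 4/15, f(7.5) = 4/17.
T_5 = (Δu/2)·[f(u_0) + 2f(u_1) + ... + 2f(u_{4}) + f(u_5)].
Sum ≈ 1.7858.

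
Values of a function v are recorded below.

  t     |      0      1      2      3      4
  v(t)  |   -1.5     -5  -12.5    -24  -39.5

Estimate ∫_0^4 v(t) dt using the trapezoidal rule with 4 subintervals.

-62

Δt = 1.
T_4 = (1/2)·[(-1.5) + 2·(-5) + 2·(-12.5) + 2·(-24) + (-39.5)] = -62.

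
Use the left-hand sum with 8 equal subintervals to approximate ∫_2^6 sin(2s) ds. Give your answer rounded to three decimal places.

-0.740

Δs = (6 − 2)/8 = 0.5.
Left endpoints: 2, 2.5, 3, 3.5, 4, 4.5, 5, 5.5.
f(2) ≈ -0.757, f(2.5) ≈ -0.959, f(3) ≈ -0.279, f(3.5) ≈ 0.657, f(4) ≈ 0.989, f(4.5) ≈ 0.412, f(5) ≈ -0.544, f(5.5) ≈ -1.000.
Sum = Δs · [f(2) + f(2.5) + f(3) + ...].
Sum ≈ -0.740.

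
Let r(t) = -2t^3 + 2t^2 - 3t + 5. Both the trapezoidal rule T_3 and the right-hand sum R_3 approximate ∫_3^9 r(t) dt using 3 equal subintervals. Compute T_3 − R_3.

1278

T_3 = -2986.
R_3 = -4264.
T_3 − R_3 = 1278.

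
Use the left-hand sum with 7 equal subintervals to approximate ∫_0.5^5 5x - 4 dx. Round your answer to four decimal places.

Δx = (5 − 0.5)/7 = 9/14.
Left endpoints: 0.5, 8/7, 25/14, 17/7, 43/14, 26/7, 61/14.
f(0.5) = -1.5, f(8/7) = 12/7, f(25/14) = 69/14, f(17/7) = 57/7, f(43/14) = 159/14, f(26/7) = 102/7, f(61/14) = 249/14.
Sum = Δx · [f(0.5) + f(8/7) + f(25/14) + ...].
Sum ≈ 36.6429.

36.6429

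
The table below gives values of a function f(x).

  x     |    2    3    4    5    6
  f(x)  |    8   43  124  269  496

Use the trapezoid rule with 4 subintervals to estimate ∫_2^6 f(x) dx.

Δx = 1.
T_4 = (1/2)·[8 + 2·43 + 2·124 + 2·269 + 496] = 688.

688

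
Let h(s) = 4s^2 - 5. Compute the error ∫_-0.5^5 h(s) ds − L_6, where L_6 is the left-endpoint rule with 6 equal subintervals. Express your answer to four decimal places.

42.2940

Exact integral: ∫_-0.5^5 h(s) ds ≈ 139.333333.
L_6 ≈ 97.039352.
Error ≈ 139.333333 − 97.039352 ≈ 42.2940.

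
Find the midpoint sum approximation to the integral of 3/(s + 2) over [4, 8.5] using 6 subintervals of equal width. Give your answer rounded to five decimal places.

1.67754

Δs = (8.5 − 4)/6 = 0.75.
Midpoints: 4.375, 5.125, 5.875, 6.625, 7.375, 8.125.
f(4.375) = 8/17, f(5.125) = 8/19, f(5.875) = 8/21, f(6.625) = 8/23, f(7.375) = 0.32, f(8.125) = 8/27.
Sum = Δs · [f(4.375) + f(5.125) + f(5.875) + ...].
Sum ≈ 1.67754.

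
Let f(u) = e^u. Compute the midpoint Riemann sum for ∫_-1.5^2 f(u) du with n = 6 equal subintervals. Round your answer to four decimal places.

Δu = (2 − (-1.5))/6 = 7/12.
Midpoints: -29/24, -0.625, -1/24, 13/24, 1.125, 41/24.
f(-29/24) ≈ 0.2987, f(-0.625) ≈ 0.5353, f(-1/24) ≈ 0.9592, f(13/24) ≈ 1.7189, f(1.125) ≈ 3.0802, f(41/24) ≈ 5.5198.
Sum = Δu · [f(-29/24) + f(-0.625) + f(-1/24) + ...].
Sum ≈ 7.0653.

7.0653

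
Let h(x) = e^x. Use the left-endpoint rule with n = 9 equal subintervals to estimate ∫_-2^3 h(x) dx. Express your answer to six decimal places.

Δx = (3 − (-2))/9 = 5/9.
Left endpoints: -2, -13/9, -8/9, -1/3, 2/9, 7/9, 4/3, 17/9, 22/9.
h(-2) ≈ 0.135335, h(-13/9) ≈ 0.235877, h(-8/9) ≈ 0.411112, h(-1/3) ≈ 0.716531, h(2/9) ≈ 1.248849, h(7/9) ≈ 2.176630, h(4/3) ≈ 3.793668, h(17/9) ≈ 6.612018, h(22/9) ≈ 11.524146.
Sum = Δx · [h(-2) + h(-13/9) + h(-8/9) + ...].
Sum ≈ 14.918981.

14.918981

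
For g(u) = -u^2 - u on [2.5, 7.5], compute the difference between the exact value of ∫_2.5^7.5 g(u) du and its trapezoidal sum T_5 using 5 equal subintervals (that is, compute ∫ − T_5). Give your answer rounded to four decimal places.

Exact integral: ∫_2.5^7.5 g(u) du ≈ -160.416667.
T_5 = -161.25.
Error ≈ -160.416667 − (-161.25) ≈ 0.8333.

0.8333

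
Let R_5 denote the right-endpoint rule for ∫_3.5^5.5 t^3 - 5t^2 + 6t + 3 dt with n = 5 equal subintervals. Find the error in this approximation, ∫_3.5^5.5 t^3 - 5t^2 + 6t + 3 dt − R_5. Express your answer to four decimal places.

-9.5533

Exact integral: ∫_3.5^5.5 f(t) dt ≈ 45.416667.
R_5 = 54.97.
Error ≈ 45.416667 − 54.97 ≈ -9.5533.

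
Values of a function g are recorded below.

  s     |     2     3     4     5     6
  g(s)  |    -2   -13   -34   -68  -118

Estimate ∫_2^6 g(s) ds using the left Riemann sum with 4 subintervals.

-117

Δs = 1.
Sum = 1·[(-2) + (-13) + (-34) + (-68)] = -117.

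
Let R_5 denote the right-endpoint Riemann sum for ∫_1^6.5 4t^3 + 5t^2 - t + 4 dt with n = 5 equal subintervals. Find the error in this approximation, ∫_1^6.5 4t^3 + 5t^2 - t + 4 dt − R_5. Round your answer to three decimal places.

-767.846

Exact integral: ∫_1^6.5 f(t) dt ≈ 2241.47917.
R_5 = 3009.325.
Error ≈ 2241.47917 − 3009.325 ≈ -767.846.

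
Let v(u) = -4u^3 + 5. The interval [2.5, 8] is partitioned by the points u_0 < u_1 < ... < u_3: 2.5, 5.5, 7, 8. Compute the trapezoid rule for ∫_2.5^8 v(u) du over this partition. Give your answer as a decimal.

Subinterval widths: 3, 1.5, 1.
v(2.5) = -57.5, v(5.5) = -660.5, v(7) = -1367, v(8) = -2043.
On each subinterval the trapezoid contributes (Δu_i/2)·[v(u_{i-1}) + v(u_i)].
Sum = -4302.625.

-4302.625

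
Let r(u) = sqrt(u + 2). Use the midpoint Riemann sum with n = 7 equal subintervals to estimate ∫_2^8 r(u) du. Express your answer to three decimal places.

Δu = (8 − 2)/7 = 6/7.
Midpoints: 17/7, 23/7, 29/7, 5, 41/7, 47/7, 53/7.
r(17/7) ≈ 2.104, r(23/7) ≈ 2.299, r(29/7) ≈ 2.478, r(5) ≈ 2.646, r(41/7) ≈ 2.803, r(47/7) ≈ 2.952, r(53/7) ≈ 3.094.
Sum = Δu · [r(17/7) + r(23/7) + r(29/7) + ...].
Sum ≈ 15.751.

15.751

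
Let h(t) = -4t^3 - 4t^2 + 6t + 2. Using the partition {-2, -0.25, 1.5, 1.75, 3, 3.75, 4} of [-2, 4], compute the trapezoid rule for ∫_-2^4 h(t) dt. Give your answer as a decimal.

-303.6875

Subinterval widths: 1.75, 1.75, 0.25, 1.25, 0.75, 0.25.
h(-2) = 6, h(-0.25) = 0.3125, h(1.5) = -11.5, h(1.75) = -21.1875, h(3) = -124, h(3.75) = -242.6875, h(4) = -294.
On each subinterval the trapezoid contributes (Δt_i/2)·[h(t_{i-1}) + h(t_i)].
Sum = -303.6875.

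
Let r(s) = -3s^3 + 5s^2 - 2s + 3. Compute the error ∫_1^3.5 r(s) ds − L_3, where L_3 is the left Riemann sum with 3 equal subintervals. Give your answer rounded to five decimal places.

-26.57697

Exact integral: ∫_1^3.5 r(s) ds ≈ -45.7552083.
L_3 ≈ -19.1782407.
Error ≈ -45.7552083 − (-19.1782407) ≈ -26.57697.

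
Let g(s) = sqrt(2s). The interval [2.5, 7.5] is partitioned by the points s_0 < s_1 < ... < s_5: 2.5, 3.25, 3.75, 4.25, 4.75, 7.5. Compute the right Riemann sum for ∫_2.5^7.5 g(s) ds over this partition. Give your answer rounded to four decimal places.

Subinterval widths: 0.75, 0.5, 0.5, 0.5, 2.75.
Right endpoints: 3.25, 3.75, 4.25, 4.75, 7.5.
g(3.25) ≈ 2.5495, g(3.75) ≈ 2.7386, g(4.25) ≈ 2.9155, g(4.75) ≈ 3.0822, g(7.5) ≈ 3.8730.
Sum = Σ Δs_i · g(s_i).
Sum ≈ 16.9310.

16.9310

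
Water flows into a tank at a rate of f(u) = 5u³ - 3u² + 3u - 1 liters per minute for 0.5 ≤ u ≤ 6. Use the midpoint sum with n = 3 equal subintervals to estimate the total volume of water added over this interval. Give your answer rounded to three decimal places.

1381.694

Δu = (6 − 0.5)/3 = 11/6.
Midpoints: 17/12, 3.25, 61/12.
f(17/12) = 19777/1728, f(3.25) = 148.703125, f(61/12) = 1025573/1728.
Sum = Δu · [f(17/12) + f(3.25) + f(61/12)].
Sum ≈ 1381.694.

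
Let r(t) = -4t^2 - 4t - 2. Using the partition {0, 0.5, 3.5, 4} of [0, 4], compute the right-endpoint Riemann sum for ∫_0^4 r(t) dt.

-238.5

Subinterval widths: 0.5, 3, 0.5.
Right endpoints: 0.5, 3.5, 4.
r(0.5) = -5, r(3.5) = -65, r(4) = -82.
Sum = Σ Δt_i · r(t_i).
Sum = -238.5.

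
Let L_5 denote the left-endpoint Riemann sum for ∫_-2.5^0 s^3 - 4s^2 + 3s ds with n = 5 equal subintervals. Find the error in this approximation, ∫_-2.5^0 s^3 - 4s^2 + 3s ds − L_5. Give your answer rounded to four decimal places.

Exact integral: ∫_-2.5^0 f(s) ds ≈ -39.973958.
L_5 = -52.8125.
Error ≈ -39.973958 − (-52.8125) ≈ 12.8385.

12.8385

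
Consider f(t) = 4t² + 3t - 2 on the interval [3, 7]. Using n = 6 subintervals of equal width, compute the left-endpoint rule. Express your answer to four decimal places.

Δt = (7 − 3)/6 = 2/3.
Left endpoints: 3, 11/3, 13/3, 5, 17/3, 19/3.
f(3) = 43, f(11/3) = 565/9, f(13/3) = 775/9, f(5) = 113, f(17/3) = 1291/9, f(19/3) = 1597/9.
Sum = Δt · [f(3) + f(11/3) + f(13/3) + ...].
Sum ≈ 417.1852.

417.1852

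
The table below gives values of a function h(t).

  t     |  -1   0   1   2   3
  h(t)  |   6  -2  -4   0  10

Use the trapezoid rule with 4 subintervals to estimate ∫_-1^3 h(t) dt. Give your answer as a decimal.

Δt = 1.
T_4 = (1/2)·[6 + 2·(-2) + 2·(-4) + 2·0 + 10] = 2.

2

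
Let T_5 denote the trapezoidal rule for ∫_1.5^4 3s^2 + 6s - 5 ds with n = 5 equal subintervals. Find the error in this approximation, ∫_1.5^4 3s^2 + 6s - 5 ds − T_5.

-0.3125

Exact integral: ∫_1.5^4 f(s) ds = 89.375.
T_5 = 89.6875.
Error = 89.375 − 89.6875 = -0.3125.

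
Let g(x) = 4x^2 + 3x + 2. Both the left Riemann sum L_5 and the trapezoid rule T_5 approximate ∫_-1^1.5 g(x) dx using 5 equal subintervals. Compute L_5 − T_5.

-3.125

L_5 = 10.
T_5 = 13.125.
L_5 − T_5 = -3.125.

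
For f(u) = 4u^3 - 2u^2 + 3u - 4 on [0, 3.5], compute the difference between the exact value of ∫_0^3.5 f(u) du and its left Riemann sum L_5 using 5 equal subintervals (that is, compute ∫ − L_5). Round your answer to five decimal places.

Exact integral: ∫_0^3.5 f(u) du ≈ 125.8541667.
L_5 = 76.16.
Error ≈ 125.8541667 − 76.16 ≈ 49.69417.

49.69417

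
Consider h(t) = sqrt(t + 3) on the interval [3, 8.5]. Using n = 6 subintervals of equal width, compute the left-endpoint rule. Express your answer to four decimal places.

Δt = (8.5 − 3)/6 = 11/12.
Left endpoints: 3, 47/12, 29/6, 5.75, 20/3, 91/12.
h(3) ≈ 2.4495, h(47/12) ≈ 2.6300, h(29/6) ≈ 2.7988, h(5.75) ≈ 2.9580, h(20/3) ≈ 3.1091, h(91/12) ≈ 3.2532.
Sum = Δt · [h(3) + h(47/12) + h(29/6) + ...].
Sum ≈ 15.7654.

15.7654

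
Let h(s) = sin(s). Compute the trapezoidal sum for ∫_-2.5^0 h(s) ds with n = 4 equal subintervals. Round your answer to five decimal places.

Δs = (0 − (-2.5))/4 = 0.625.
h(-2.5) ≈ -0.59847, h(-1.875) ≈ -0.95409, h(-1.25) ≈ -0.94898, h(-0.625) ≈ -0.58510, h(0) ≈ 0.00000.
T_4 = (Δs/2)·[h(s_0) + 2h(s_1) + 2h(s_2) + 2h(s_3) + h(s_4)].
Sum ≈ -1.74213.

-1.74213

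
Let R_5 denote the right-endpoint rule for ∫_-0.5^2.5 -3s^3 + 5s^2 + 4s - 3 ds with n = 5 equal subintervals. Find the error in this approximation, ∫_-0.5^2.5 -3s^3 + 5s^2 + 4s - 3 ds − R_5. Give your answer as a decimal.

2.295

Exact integral: ∫_-0.5^2.5 f(s) ds = 0.
R_5 = -2.295.
Error = 0 − (-2.295) = 2.295.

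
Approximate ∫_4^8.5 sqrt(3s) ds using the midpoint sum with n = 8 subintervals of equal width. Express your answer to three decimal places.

Δs = (8.5 − 4)/8 = 0.5625.
Midpoints: 4.28125, 4.84375, 5.40625, 5.96875, 6.53125, 7.09375, 7.65625, 8.21875.
f(4.28125) ≈ 3.584, f(4.84375) ≈ 3.812, f(5.40625) ≈ 4.027, f(5.96875) ≈ 4.232, f(6.53125) ≈ 4.426, f(7.09375) ≈ 4.613, f(7.65625) ≈ 4.793, f(8.21875) ≈ 4.966.
Sum = Δs · [f(4.28125) + f(4.84375) + f(5.40625) + ...].
Sum ≈ 19.379.

19.379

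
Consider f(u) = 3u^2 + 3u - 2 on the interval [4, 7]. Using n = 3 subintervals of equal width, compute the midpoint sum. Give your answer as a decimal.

321.75

Δu = (7 − 4)/3 = 1.
Midpoints: 4.5, 5.5, 6.5.
f(4.5) = 72.25, f(5.5) = 105.25, f(6.5) = 144.25.
Sum = Δu · [f(4.5) + f(5.5) + f(6.5)].
Sum = 321.75.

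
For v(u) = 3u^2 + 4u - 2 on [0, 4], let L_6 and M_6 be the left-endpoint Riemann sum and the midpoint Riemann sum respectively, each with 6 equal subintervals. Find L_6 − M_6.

L_6 ≈ 67.555556.
M_6 ≈ 87.555556.
L_6 − M_6 = -20.

-20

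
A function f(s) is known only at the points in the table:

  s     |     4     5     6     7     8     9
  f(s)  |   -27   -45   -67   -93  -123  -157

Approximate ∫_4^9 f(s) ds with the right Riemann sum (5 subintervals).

Δs = 1.
Sum = 1·[(-45) + (-67) + (-93) + (-123) + (-157)] = -485.

-485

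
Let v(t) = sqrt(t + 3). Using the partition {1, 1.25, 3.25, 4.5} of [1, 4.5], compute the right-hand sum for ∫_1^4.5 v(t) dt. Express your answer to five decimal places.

8.93865

Subinterval widths: 0.25, 2, 1.25.
Right endpoints: 1.25, 3.25, 4.5.
v(1.25) ≈ 2.06155, v(3.25) ≈ 2.50000, v(4.5) ≈ 2.73861.
Sum = Σ Δt_i · v(t_i).
Sum ≈ 8.93865.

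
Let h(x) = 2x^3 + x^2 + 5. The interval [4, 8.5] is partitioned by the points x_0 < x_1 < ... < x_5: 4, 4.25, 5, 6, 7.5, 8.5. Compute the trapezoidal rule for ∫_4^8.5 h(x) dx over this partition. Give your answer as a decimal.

2727.171875

Subinterval widths: 0.25, 0.75, 1, 1.5, 1.
h(4) = 149, h(4.25) = 176.59375, h(5) = 280, h(6) = 473, h(7.5) = 905, h(8.5) = 1305.5.
On each subinterval the trapezoid contributes (Δx_i/2)·[h(x_{i-1}) + h(x_i)].
Sum = 2727.171875.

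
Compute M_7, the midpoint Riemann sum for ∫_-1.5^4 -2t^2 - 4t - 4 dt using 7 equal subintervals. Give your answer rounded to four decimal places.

Δt = (4 − (-1.5))/7 = 11/14.
Midpoints: -31/28, -9/28, 13/28, 1.25, 57/28, 79/28, 101/28.
f(-31/28) = -793/392, f(-9/28) = -1145/392, f(13/28) = -2465/392, f(1.25) = -12.125, f(57/28) = -8009/392, f(79/28) = -12233/392, f(101/28) = -17425/392.
Sum = Δt · [f(-31/28) + f(-9/28) + f(13/28) + ...].
Sum ≈ -93.8508.

-93.8508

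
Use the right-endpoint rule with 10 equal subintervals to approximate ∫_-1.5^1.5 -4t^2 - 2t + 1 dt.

Δt = (1.5 − (-1.5))/10 = 0.3.
Right endpoints: -1.2, -0.9, -0.6, -0.3, 0, 0.3, 0.6, 0.9, 1.2, 1.5.
f(-1.2) = -2.36, f(-0.9) = -0.44, f(-0.6) = 0.76, f(-0.3) = 1.24, f(0) = 1, f(0.3) = 0.04, f(0.6) = -1.64, f(0.9) = -4.04, f(1.2) = -7.16, f(1.5) = -11.
Sum = Δt · [f(-1.2) + f(-0.9) + f(-0.6) + ...].
Sum = -7.08.

-7.08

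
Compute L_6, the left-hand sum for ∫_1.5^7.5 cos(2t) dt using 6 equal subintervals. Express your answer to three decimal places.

0.048

Δt = (7.5 − 1.5)/6 = 1.
Left endpoints: 1.5, 2.5, 3.5, 4.5, 5.5, 6.5.
f(1.5) ≈ -0.990, f(2.5) ≈ 0.284, f(3.5) ≈ 0.754, f(4.5) ≈ -0.911, f(5.5) ≈ 0.004, f(6.5) ≈ 0.907.
Sum = Δt · [f(1.5) + f(2.5) + f(3.5) + ...].
Sum ≈ 0.048.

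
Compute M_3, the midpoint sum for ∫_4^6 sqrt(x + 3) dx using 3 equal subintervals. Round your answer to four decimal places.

5.6536

Δx = (6 − 4)/3 = 2/3.
Midpoints: 13/3, 5, 17/3.
f(13/3) ≈ 2.7080, f(5) ≈ 2.8284, f(17/3) ≈ 2.9439.
Sum = Δx · [f(13/3) + f(5) + f(17/3)].
Sum ≈ 5.6536.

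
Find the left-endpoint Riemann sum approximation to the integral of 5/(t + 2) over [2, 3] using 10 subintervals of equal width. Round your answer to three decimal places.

Δt = (3 − 2)/10 = 0.1.
Left endpoints: 2, 2.1, 2.2, 2.3, 2.4, 2.5, 2.6, 2.7, 2.8, 2.9.
f(2) = 1.25, f(2.1) = 50/41, f(2.2) = 25/21, f(2.3) = 50/43, f(2.4) = 25/22, f(2.5) = 10/9, f(2.6) = 25/23, f(2.7) = 50/47, f(2.8) = 25/24, f(2.9) = 50/49.
Sum = Δt · [f(2) + f(2.1) + f(2.2) + ...].
Sum ≈ 1.128.

1.128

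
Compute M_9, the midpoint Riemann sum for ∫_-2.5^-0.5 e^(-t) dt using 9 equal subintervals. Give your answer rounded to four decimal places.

10.5121

Δt = (-0.5 − (-2.5))/9 = 2/9.
Midpoints: -43/18, -13/6, -35/18, -31/18, -1.5, -23/18, -19/18, -5/6, -11/18.
f(-43/18) ≈ 10.9014, f(-13/6) ≈ 8.7291, f(-35/18) ≈ 6.9897, f(-31/18) ≈ 5.5970, f(-1.5) ≈ 4.4817, f(-23/18) ≈ 3.5887, f(-19/18) ≈ 2.8736, f(-5/6) ≈ 2.3010, f(-11/18) ≈ 1.8425.
Sum = Δt · [f(-43/18) + f(-13/6) + f(-35/18) + ...].
Sum ≈ 10.5121.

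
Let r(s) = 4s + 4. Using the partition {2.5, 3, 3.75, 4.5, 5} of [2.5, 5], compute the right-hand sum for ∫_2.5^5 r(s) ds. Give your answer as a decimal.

50.75

Subinterval widths: 0.5, 0.75, 0.75, 0.5.
Right endpoints: 3, 3.75, 4.5, 5.
r(3) = 16, r(3.75) = 19, r(4.5) = 22, r(5) = 24.
Sum = Σ Δs_i · r(s_i).
Sum = 50.75.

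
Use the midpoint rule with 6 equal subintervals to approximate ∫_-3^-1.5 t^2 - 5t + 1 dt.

Δt = (-1.5 − (-3))/6 = 0.25.
Midpoints: -2.875, -2.625, -2.375, -2.125, -1.875, -1.625.
f(-2.875) = 23.640625, f(-2.625) = 21.015625, f(-2.375) = 18.515625, f(-2.125) = 16.140625, f(-1.875) = 13.890625, f(-1.625) = 11.765625.
Sum = Δt · [f(-2.875) + f(-2.625) + f(-2.375) + ...].
Sum = 26.2421875.

26.2421875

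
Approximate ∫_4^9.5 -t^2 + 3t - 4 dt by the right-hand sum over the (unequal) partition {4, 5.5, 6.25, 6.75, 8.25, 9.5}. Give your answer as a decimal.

-212.671875

Subinterval widths: 1.5, 0.75, 0.5, 1.5, 1.25.
Right endpoints: 5.5, 6.25, 6.75, 8.25, 9.5.
f(5.5) = -17.75, f(6.25) = -24.3125, f(6.75) = -29.3125, f(8.25) = -47.3125, f(9.5) = -65.75.
Sum = Σ Δt_i · f(t_i).
Sum = -212.671875.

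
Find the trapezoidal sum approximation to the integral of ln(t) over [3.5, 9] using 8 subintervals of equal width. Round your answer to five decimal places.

9.88349

Δt = (9 − 3.5)/8 = 0.6875.
f(3.5) ≈ 1.25276, f(4.1875) ≈ 1.43210, f(4.875) ≈ 1.58412, f(5.5625) ≈ 1.71605, f(6.25) ≈ 1.83258, f(6.9375) ≈ 1.93694, f(7.625) ≈ 2.03143, f(8.3125) ≈ 2.11776, f(9) ≈ 2.19722.
T_8 = (Δt/2)·[f(t_0) + 2f(t_1) + ... + 2f(t_{7}) + f(t_8)].
Sum ≈ 9.88349.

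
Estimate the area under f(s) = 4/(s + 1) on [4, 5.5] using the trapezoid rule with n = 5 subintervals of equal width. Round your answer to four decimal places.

Δs = (5.5 − 4)/5 = 0.3.
f(4) = 0.8, f(4.3) = 40/53, f(4.6) = 5/7, f(4.9) = 40/59, f(5.2) = 20/31, f(5.5) = 8/13.
T_5 = (Δs/2)·[f(s_0) + 2f(s_1) + ... + 2f(s_{4}) + f(s_5)].
Sum ≈ 1.0499.

1.0499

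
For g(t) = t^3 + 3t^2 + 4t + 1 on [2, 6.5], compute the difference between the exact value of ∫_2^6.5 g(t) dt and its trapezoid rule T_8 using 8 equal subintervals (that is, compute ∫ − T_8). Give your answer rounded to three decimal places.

-3.738

Exact integral: ∫_2^6.5 g(t) dt = 789.890625.
T_8 ≈ 793.62817.
Error ≈ 789.890625 − 793.62817 ≈ -3.738.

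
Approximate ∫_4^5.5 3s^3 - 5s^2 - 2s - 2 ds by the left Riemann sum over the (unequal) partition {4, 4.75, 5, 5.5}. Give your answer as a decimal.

244.80078125

Subinterval widths: 0.75, 0.25, 0.5.
Left endpoints: 4, 4.75, 5.
f(4) = 102, f(4.75) = 197.203125, f(5) = 238.
Sum = Σ Δs_i · f(s_i).
Sum = 244.80078125.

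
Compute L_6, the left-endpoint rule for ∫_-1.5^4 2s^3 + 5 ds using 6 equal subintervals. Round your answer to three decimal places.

Δs = (4 − (-1.5))/6 = 11/12.
Left endpoints: -1.5, -7/12, 1/3, 1.25, 13/6, 37/12.
f(-1.5) = -1.75, f(-7/12) = 3977/864, f(1/3) = 137/27, f(1.25) = 8.90625, f(13/6) = 2737/108, f(37/12) = 54973/864.
Sum = Δs · [f(-1.5) + f(-7/12) + f(1/3) + ...].
Sum ≈ 96.985.

96.985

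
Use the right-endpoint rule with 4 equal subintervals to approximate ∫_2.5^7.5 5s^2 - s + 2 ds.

821.71875

Δs = (7.5 − 2.5)/4 = 1.25.
Right endpoints: 3.75, 5, 6.25, 7.5.
f(3.75) = 68.5625, f(5) = 122, f(6.25) = 191.0625, f(7.5) = 275.75.
Sum = Δs · [f(3.75) + f(5) + f(6.25) + f(7.5)].
Sum = 821.71875.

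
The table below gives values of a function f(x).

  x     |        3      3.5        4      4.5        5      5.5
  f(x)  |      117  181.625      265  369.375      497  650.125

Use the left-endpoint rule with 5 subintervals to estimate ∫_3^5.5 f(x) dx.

Δx = 0.5.
Sum = 0.5·[117 + 181.625 + 265 + 369.375 + 497] = 715.

715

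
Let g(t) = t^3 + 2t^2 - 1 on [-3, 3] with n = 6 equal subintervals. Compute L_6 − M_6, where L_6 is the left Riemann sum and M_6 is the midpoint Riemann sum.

-24

L_6 = 5.
M_6 = 29.
L_6 − M_6 = -24.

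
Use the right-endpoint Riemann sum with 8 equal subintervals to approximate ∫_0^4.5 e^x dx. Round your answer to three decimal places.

Δx = (4.5 − 0)/8 = 0.5625.
Right endpoints: 0.5625, 1.125, 1.6875, 2.25, 2.8125, 3.375, 3.9375, 4.5.
f(0.5625) ≈ 1.755, f(1.125) ≈ 3.080, f(1.6875) ≈ 5.406, f(2.25) ≈ 9.488, f(2.8125) ≈ 16.651, f(3.375) ≈ 29.224, f(3.9375) ≈ 51.290, f(4.5) ≈ 90.017.
Sum = Δx · [f(0.5625) + f(1.125) + f(1.6875) + ...].
Sum ≈ 116.388.

116.388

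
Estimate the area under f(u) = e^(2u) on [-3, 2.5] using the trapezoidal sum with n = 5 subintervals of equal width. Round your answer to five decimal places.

101.96874

Δu = (2.5 − (-3))/5 = 1.1.
f(-3) ≈ 0.00248, f(-1.9) ≈ 0.02237, f(-0.8) ≈ 0.20190, f(0.3) ≈ 1.82212, f(1.4) ≈ 16.44465, f(2.5) ≈ 148.41316.
T_5 = (Δu/2)·[f(u_0) + 2f(u_1) + ... + 2f(u_{4}) + f(u_5)].
Sum ≈ 101.96874.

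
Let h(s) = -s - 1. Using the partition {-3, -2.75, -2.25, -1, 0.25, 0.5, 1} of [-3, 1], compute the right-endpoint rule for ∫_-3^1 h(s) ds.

Subinterval widths: 0.25, 0.5, 1.25, 1.25, 0.25, 0.5.
Right endpoints: -2.75, -2.25, -1, 0.25, 0.5, 1.
h(-2.75) = 1.75, h(-2.25) = 1.25, h(-1) = 0, h(0.25) = -1.25, h(0.5) = -1.5, h(1) = -2.
Sum = Σ Δs_i · h(s_i).
Sum = -1.875.

-1.875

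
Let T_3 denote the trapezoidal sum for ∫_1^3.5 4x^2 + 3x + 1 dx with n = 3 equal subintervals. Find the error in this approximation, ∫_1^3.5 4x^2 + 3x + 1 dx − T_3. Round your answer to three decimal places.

Exact integral: ∫_1^3.5 f(x) dx ≈ 75.20833.
T_3 ≈ 76.36574.
Error ≈ 75.20833 − 76.36574 ≈ -1.157.

-1.157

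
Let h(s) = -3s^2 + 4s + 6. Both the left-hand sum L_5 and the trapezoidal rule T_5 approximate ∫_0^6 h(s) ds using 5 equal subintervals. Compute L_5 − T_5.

50.4

L_5 = -61.92.
T_5 = -112.32.
L_5 − T_5 = 50.4.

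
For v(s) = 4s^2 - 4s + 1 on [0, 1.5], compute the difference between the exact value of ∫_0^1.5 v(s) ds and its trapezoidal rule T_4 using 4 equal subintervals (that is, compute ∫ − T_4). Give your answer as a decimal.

Exact integral: ∫_0^1.5 v(s) ds = 1.5.
T_4 = 1.640625.
Error = 1.5 − 1.640625 = -0.140625.

-0.140625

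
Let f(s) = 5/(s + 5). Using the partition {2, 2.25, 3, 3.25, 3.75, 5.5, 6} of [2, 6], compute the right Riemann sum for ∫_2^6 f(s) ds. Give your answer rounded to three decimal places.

2.139

Subinterval widths: 0.25, 0.75, 0.25, 0.5, 1.75, 0.5.
Right endpoints: 2.25, 3, 3.25, 3.75, 5.5, 6.
f(2.25) = 20/29, f(3) = 0.625, f(3.25) = 20/33, f(3.75) = 4/7, f(5.5) = 10/21, f(6) = 5/11.
Sum = Σ Δs_i · f(s_i).
Sum ≈ 2.139.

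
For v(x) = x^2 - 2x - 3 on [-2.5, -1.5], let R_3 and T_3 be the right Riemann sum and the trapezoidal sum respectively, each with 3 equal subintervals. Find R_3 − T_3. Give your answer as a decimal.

R_3 ≈ 4.10185185.
T_3 ≈ 5.10185185.
R_3 − T_3 = -1.

-1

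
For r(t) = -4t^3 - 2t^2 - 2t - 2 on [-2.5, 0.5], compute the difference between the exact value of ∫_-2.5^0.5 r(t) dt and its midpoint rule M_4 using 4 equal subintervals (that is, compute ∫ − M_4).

Exact integral: ∫_-2.5^0.5 r(t) dt = 28.5.
M_4 = 27.09375.
Error = 28.5 − 27.09375 = 1.40625.

1.40625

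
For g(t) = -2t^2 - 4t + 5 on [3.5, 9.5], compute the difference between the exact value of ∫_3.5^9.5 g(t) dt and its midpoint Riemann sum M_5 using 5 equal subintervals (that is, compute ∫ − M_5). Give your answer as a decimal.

-1.44

Exact integral: ∫_3.5^9.5 g(t) dt = -669.
M_5 = -667.56.
Error = -669 − (-667.56) = -1.44.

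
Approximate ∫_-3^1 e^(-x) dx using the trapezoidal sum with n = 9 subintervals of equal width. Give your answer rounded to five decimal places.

Δx = (1 − (-3))/9 = 4/9.
f(-3) ≈ 20.08554, f(-23/9) ≈ 12.87845, f(-19/9) ≈ 8.25741, f(-5/3) ≈ 5.29449, f(-11/9) ≈ 3.39472, f(-7/9) ≈ 2.17663, f(-1/3) ≈ 1.39561, f(1/9) ≈ 0.89484, f(5/9) ≈ 0.57375, f(1) ≈ 0.36788.
T_9 = (Δx/2)·[f(x_0) + 2f(x_1) + ... + 2f(x_{8}) + f(x_9)].
Sum ≈ 20.04116.

20.04116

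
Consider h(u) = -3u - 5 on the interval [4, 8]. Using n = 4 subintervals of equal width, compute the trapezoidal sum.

-92

Δu = (8 − 4)/4 = 1.
h(4) = -17, h(5) = -20, h(6) = -23, h(7) = -26, h(8) = -29.
T_4 = (Δu/2)·[h(u_0) + 2h(u_1) + 2h(u_2) + 2h(u_3) + h(u_4)].
Sum = -92.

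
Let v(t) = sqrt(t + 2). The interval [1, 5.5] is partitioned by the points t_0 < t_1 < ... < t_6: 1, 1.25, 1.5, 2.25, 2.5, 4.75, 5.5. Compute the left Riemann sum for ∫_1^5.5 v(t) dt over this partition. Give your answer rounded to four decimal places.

9.5237

Subinterval widths: 0.25, 0.25, 0.75, 0.25, 2.25, 0.75.
Left endpoints: 1, 1.25, 1.5, 2.25, 2.5, 4.75.
v(1) ≈ 1.7321, v(1.25) ≈ 1.8028, v(1.5) ≈ 1.8708, v(2.25) ≈ 2.0616, v(2.5) ≈ 2.1213, v(4.75) ≈ 2.5981.
Sum = Σ Δt_i · v(t_i).
Sum ≈ 9.5237.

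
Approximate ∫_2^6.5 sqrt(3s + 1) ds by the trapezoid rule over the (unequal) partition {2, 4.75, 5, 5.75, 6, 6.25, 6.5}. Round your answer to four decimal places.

Subinterval widths: 2.75, 0.25, 0.75, 0.25, 0.25, 0.25.
f(2) ≈ 2.6458, f(4.75) ≈ 3.9051, f(5) ≈ 4.0000, f(5.75) ≈ 4.2720, f(6) ≈ 4.3589, f(6.25) ≈ 4.4441, f(6.5) ≈ 4.5277.
On each subinterval the trapezoid contributes (Δs_i/2)·[f(s_{i-1}) + f(s_i)].
Sum ≈ 16.3983.

16.3983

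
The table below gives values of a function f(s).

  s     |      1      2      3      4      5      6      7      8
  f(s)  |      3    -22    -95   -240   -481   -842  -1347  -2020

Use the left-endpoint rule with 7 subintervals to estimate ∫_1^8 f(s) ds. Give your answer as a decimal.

-3024

Δs = 1.
Sum = 1·[3 + (-22) + (-95) + (-240) + (-481) + (-842) + (-1347)] = -3024.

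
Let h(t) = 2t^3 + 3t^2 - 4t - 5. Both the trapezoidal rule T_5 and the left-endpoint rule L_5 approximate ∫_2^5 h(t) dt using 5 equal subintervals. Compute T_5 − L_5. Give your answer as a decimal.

85.5

T_5 = 368.82.
L_5 = 283.32.
T_5 − L_5 = 85.5.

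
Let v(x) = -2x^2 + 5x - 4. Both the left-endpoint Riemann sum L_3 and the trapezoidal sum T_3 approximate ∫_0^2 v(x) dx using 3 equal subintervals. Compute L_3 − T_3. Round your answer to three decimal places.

L_3 ≈ -4.29630.
T_3 ≈ -3.62963.
L_3 − T_3 ≈ -0.667.

-0.667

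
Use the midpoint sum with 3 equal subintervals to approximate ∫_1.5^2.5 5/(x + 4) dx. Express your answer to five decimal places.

Δx = (2.5 − 1.5)/3 = 1/3.
Midpoints: 5/3, 2, 7/3.
f(5/3) = 15/17, f(2) = 5/6, f(7/3) = 15/19.
Sum = Δx · [f(5/3) + f(2) + f(7/3)].
Sum ≈ 0.83505.

0.83505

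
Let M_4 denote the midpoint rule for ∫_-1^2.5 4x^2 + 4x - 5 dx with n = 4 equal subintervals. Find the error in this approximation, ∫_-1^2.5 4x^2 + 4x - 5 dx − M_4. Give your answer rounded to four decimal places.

Exact integral: ∫_-1^2.5 f(x) dx ≈ 15.166667.
M_4 = 14.2734375.
Error ≈ 15.166667 − 14.2734375 ≈ 0.8932.

0.8932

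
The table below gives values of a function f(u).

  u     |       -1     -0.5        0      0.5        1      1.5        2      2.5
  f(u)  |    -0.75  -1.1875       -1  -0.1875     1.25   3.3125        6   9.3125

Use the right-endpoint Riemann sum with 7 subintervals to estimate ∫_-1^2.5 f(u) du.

8.75

Δu = 0.5.
Sum = 0.5·[(-1.1875) + (-1) + (-0.1875) + 1.25 + 3.3125 + 6 + 9.3125] = 8.75.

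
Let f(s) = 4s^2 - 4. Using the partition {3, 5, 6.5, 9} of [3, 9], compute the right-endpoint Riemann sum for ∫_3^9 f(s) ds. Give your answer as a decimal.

1239.5

Subinterval widths: 2, 1.5, 2.5.
Right endpoints: 5, 6.5, 9.
f(5) = 96, f(6.5) = 165, f(9) = 320.
Sum = Σ Δs_i · f(s_i).
Sum = 1239.5.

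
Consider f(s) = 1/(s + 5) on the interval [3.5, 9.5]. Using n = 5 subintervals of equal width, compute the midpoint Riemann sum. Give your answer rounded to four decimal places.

Δs = (9.5 − 3.5)/5 = 1.2.
Midpoints: 4.1, 5.3, 6.5, 7.7, 8.9.
f(4.1) = 10/91, f(5.3) = 10/103, f(6.5) = 2/23, f(7.7) = 10/127, f(8.9) = 10/139.
Sum = Δs · [f(4.1) + f(5.3) + f(6.5) + f(7.7) + f(8.9)].
Sum ≈ 0.5335.

0.5335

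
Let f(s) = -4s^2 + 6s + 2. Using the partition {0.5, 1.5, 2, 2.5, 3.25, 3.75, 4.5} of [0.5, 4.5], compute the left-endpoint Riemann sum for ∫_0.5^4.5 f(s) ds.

Subinterval widths: 1, 0.5, 0.5, 0.75, 0.5, 0.75.
Left endpoints: 0.5, 1.5, 2, 2.5, 3.25, 3.75.
f(0.5) = 4, f(1.5) = 2, f(2) = -2, f(2.5) = -8, f(3.25) = -20.75, f(3.75) = -31.75.
Sum = Σ Δs_i · f(s_i).
Sum = -36.1875.

-36.1875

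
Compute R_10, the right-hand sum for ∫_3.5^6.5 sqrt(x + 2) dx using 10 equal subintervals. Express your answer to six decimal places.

Δx = (6.5 − 3.5)/10 = 0.3.
Right endpoints: 3.8, 4.1, 4.4, 4.7, 5, 5.3, 5.6, 5.9, 6.2, 6.5.
f(3.8) ≈ 2.408319, f(4.1) ≈ 2.469818, f(4.4) ≈ 2.529822, f(4.7) ≈ 2.588436, f(5) ≈ 2.645751, f(5.3) ≈ 2.701851, f(5.6) ≈ 2.756810, f(5.9) ≈ 2.810694, f(6.2) ≈ 2.863564, f(6.5) ≈ 2.915476.
Sum = Δx · [f(3.8) + f(4.1) + f(4.4) + ...].
Sum ≈ 8.007162.

8.007162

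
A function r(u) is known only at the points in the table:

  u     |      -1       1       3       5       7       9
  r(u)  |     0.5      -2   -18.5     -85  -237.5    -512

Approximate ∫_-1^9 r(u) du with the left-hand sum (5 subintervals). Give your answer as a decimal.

-685

Δu = 2.
Sum = 2·[0.5 + (-2) + (-18.5) + (-85) + (-237.5)] = -685.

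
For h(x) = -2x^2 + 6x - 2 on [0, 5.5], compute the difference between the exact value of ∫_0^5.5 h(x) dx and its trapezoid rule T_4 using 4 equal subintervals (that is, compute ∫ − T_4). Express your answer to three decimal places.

3.466

Exact integral: ∫_0^5.5 h(x) dx ≈ -31.16667.
T_4 = -34.6328125.
Error ≈ -31.16667 − (-34.6328125) ≈ 3.466.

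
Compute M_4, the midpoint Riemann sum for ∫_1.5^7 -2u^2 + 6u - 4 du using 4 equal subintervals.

-106.43359375

Δu = (7 − 1.5)/4 = 1.375.
Midpoints: 2.1875, 3.5625, 4.9375, 6.3125.
f(2.1875) = -0.4453125, f(3.5625) = -8.0078125, f(4.9375) = -23.1328125, f(6.3125) = -45.8203125.
Sum = Δu · [f(2.1875) + f(3.5625) + f(4.9375) + f(6.3125)].
Sum = -106.43359375.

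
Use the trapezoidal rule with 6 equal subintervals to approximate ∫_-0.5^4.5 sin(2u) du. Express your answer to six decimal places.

0.549396

Δu = (4.5 − (-0.5))/6 = 5/6.
f(-0.5) ≈ -0.841471, f(1/3) ≈ 0.618370, f(7/6) ≈ 0.723086, f(2) ≈ -0.756802, f(17/6) ≈ -0.578198, f(11/3) ≈ 0.867497, f(4.5) ≈ 0.412118.
T_6 = (Δu/2)·[f(u_0) + 2f(u_1) + ... + 2f(u_{5}) + f(u_6)].
Sum ≈ 0.549396.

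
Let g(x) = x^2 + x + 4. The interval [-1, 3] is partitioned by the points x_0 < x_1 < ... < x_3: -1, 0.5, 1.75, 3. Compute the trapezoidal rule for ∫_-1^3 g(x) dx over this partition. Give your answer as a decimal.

30.546875

Subinterval widths: 1.5, 1.25, 1.25.
g(-1) = 4, g(0.5) = 4.75, g(1.75) = 8.8125, g(3) = 16.
On each subinterval the trapezoid contributes (Δx_i/2)·[g(x_{i-1}) + g(x_i)].
Sum = 30.546875.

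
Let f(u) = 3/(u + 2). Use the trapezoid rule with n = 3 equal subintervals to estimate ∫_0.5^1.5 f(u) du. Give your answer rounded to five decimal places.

Δu = (1.5 − 0.5)/3 = 1/3.
f(0.5) = 1.2, f(5/6) = 18/17, f(7/6) = 18/19, f(1.5) = 6/7.
T_3 = (Δu/2)·[f(u_0) + 2f(u_1) + 2f(u_2) + f(u_3)].
Sum ≈ 1.01159.

1.01159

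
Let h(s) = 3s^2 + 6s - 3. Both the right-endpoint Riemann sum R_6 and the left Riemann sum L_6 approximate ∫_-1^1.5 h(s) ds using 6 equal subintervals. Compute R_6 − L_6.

7.8125

R_6 ≈ 4.7482639.
L_6 ≈ -3.0642361.
R_6 − L_6 = 7.8125.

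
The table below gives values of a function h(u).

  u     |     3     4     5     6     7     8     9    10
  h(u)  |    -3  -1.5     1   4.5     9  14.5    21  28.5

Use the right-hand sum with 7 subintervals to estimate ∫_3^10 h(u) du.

77

Δu = 1.
Sum = 1·[(-1.5) + 1 + 4.5 + 9 + 14.5 + 21 + 28.5] = 77.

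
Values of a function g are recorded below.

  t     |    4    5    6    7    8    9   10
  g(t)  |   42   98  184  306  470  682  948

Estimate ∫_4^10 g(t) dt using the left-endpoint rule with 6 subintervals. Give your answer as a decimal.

Δt = 1.
Sum = 1·[42 + 98 + 184 + 306 + 470 + 682] = 1782.

1782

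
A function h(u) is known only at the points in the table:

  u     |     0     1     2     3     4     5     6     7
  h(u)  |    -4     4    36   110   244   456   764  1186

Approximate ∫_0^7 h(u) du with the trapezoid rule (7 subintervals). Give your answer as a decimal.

2205

Δu = 1.
T_7 = (1/2)·[(-4) + 2·4 + 2·36 + 2·110 + 2·244 + 2·456 + 2·764 + 1186] = 2205.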